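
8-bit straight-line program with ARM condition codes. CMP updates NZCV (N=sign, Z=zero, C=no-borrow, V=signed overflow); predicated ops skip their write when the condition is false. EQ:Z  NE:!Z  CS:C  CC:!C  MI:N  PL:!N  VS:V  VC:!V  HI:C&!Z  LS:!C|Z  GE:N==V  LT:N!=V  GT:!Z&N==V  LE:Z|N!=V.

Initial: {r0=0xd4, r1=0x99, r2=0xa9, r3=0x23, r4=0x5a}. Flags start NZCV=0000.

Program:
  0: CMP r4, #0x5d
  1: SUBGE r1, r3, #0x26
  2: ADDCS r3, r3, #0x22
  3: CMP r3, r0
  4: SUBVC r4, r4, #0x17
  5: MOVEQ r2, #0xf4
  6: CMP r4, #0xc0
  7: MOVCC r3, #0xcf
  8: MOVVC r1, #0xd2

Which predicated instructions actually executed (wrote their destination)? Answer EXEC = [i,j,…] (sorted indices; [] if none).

0: ✓ CMP  NZCV=1000
1: · SUBGE
2: · ADDCS
3: ✓ CMP  NZCV=0000
4: ✓ SUBVC  r4←0x43
5: · MOVEQ
6: ✓ CMP  NZCV=1001
7: ✓ MOVCC  r3←0xcf
8: · MOVVC

EXEC = [4,7]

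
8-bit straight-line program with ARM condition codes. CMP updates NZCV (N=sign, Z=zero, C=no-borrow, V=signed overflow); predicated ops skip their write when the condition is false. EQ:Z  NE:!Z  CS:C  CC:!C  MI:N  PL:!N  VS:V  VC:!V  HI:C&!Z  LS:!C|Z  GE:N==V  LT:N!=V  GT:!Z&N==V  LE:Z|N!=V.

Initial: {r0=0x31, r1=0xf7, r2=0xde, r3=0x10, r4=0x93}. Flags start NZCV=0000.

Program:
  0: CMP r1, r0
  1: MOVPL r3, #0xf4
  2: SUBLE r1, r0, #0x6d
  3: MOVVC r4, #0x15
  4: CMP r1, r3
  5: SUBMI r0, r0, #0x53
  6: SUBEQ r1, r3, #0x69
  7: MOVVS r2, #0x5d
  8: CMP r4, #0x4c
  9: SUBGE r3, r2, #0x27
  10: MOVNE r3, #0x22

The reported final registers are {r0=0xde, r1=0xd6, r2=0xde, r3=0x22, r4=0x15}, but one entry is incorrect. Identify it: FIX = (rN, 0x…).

0: ✓ CMP  NZCV=1010
1: · MOVPL
2: ✓ SUBLE  r1←0xc4
3: ✓ MOVVC  r4←0x15
4: ✓ CMP  NZCV=1010
5: ✓ SUBMI  r0←0xde
6: · SUBEQ
7: · MOVVS
8: ✓ CMP  NZCV=1000
9: · SUBGE
10: ✓ MOVNE  r3←0x22

FIX = (r1, 0xc4)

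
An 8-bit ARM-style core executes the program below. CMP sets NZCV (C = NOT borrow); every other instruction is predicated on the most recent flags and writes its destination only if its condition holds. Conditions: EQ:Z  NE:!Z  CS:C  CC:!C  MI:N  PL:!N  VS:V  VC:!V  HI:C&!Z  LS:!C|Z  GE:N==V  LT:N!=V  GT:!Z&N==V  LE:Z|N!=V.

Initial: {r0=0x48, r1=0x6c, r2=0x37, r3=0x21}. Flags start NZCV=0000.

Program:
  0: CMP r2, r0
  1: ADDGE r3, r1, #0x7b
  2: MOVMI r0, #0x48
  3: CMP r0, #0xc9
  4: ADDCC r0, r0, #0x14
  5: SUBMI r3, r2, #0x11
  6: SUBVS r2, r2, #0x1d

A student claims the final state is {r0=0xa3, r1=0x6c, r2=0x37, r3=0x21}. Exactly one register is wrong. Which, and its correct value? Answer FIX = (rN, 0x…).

[0] flags=1000 → (cmp)
[1] flags=1000 GE?F → skip
[2] flags=1000 MI?T → r0=0x48
[3] flags=0000 → (cmp)
[4] flags=0000 CC?T → r0=0x5c
[5] flags=0000 MI?F → skip
[6] flags=0000 VS?F → skip

FIX = (r0, 0x5c)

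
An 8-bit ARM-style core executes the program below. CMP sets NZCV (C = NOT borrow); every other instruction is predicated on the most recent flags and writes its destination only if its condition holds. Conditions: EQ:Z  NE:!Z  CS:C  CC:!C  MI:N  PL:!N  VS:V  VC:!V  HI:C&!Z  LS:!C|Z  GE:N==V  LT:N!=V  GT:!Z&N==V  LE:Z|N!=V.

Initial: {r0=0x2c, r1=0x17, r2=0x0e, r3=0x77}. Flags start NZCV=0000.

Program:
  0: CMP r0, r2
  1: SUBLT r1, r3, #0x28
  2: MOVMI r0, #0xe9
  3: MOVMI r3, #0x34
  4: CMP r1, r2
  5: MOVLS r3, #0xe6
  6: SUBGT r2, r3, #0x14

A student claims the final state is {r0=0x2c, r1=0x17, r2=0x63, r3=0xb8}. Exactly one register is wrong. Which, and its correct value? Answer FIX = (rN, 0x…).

[0] flags=0010 → (cmp)
[1] flags=0010 LT?F → skip
[2] flags=0010 MI?F → skip
[3] flags=0010 MI?F → skip
[4] flags=0010 → (cmp)
[5] flags=0010 LS?F → skip
[6] flags=0010 GT?T → r2=0x63

FIX = (r3, 0x77)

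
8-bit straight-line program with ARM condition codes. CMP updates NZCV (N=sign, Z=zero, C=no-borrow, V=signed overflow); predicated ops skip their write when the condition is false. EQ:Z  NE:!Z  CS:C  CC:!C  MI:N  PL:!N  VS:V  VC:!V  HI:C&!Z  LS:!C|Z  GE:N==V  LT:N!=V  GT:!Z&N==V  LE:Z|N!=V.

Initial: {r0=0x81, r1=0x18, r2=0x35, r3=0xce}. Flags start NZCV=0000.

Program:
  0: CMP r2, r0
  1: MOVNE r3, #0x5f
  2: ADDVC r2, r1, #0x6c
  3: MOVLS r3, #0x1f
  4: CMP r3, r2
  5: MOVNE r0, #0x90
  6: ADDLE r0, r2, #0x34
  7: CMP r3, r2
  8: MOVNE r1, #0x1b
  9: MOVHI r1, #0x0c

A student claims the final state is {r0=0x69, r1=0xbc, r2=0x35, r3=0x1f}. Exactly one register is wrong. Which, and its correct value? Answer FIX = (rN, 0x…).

[0] flags=1001 → (cmp)
[1] flags=1001 NE?T → r3=0x5f
[2] flags=1001 VC?F → skip
[3] flags=1001 LS?T → r3=0x1f
[4] flags=1000 → (cmp)
[5] flags=1000 NE?T → r0=0x90
[6] flags=1000 LE?T → r0=0x69
[7] flags=1000 → (cmp)
[8] flags=1000 NE?T → r1=0x1b
[9] flags=1000 HI?F → skip

FIX = (r1, 0x1b)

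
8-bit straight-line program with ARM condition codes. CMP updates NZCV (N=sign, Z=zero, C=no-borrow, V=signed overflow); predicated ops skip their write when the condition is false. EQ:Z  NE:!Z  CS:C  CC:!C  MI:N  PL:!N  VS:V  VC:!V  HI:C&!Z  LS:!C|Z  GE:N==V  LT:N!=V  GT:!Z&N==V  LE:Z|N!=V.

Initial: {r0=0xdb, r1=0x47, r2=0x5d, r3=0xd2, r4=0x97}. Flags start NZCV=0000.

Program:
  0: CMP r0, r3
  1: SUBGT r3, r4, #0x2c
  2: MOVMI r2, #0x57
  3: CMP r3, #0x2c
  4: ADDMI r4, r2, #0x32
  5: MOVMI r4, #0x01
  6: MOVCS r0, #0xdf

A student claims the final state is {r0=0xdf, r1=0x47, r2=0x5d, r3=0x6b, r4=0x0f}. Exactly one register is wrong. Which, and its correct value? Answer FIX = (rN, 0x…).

FIX = (r4, 0x97)

[0] flags=0010 → (cmp)
[1] flags=0010 GT?T → r3=0x6b
[2] flags=0010 MI?F → skip
[3] flags=0010 → (cmp)
[4] flags=0010 MI?F → skip
[5] flags=0010 MI?F → skip
[6] flags=0010 CS?T → r0=0xdf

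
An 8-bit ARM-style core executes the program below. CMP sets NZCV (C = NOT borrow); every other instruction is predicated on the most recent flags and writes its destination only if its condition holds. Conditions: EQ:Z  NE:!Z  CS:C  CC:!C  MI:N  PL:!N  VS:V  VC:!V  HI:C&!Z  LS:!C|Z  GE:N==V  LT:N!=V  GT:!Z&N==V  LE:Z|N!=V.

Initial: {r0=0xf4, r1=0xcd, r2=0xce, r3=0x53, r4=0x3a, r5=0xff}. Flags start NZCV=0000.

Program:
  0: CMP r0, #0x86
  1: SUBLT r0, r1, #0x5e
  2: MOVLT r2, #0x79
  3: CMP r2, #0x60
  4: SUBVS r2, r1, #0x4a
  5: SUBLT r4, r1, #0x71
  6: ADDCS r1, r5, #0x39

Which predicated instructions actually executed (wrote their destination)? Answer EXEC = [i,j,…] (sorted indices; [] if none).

EXEC = [4,5,6]

[0] flags=0010 → (cmp)
[1] flags=0010 LT?F → skip
[2] flags=0010 LT?F → skip
[3] flags=0011 → (cmp)
[4] flags=0011 VS?T → r2=0x83
[5] flags=0011 LT?T → r4=0x5c
[6] flags=0011 CS?T → r1=0x38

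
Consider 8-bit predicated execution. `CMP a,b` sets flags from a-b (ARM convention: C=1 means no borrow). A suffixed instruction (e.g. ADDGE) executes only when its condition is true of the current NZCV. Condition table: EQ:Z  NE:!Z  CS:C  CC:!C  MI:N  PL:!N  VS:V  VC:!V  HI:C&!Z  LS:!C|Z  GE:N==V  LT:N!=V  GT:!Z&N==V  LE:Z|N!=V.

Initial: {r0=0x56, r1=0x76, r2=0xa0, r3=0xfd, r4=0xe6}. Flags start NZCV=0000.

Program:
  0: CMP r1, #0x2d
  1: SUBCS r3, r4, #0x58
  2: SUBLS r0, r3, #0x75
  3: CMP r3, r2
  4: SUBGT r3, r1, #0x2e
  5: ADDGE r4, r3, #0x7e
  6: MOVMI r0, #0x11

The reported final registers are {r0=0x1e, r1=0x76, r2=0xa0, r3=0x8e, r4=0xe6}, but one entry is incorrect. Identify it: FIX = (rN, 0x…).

FIX = (r0, 0x11)

0: ✓ CMP  NZCV=0010
1: ✓ SUBCS  r3←0x8e
2: · SUBLS
3: ✓ CMP  NZCV=1000
4: · SUBGT
5: · ADDGE
6: ✓ MOVMI  r0←0x11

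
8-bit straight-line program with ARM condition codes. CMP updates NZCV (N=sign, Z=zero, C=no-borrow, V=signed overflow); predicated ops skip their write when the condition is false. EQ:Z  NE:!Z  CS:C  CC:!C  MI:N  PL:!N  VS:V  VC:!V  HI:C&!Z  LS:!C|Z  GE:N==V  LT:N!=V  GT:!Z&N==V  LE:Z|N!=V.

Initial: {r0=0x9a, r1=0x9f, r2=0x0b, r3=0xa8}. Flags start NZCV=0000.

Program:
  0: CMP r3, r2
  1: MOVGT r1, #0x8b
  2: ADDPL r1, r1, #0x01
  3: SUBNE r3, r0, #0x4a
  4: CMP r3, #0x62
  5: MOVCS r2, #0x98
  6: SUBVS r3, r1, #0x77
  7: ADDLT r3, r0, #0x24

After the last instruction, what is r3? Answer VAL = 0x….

[0] flags=1010 → (cmp)
[1] flags=1010 GT?F → skip
[2] flags=1010 PL?F → skip
[3] flags=1010 NE?T → r3=0x50
[4] flags=1000 → (cmp)
[5] flags=1000 CS?F → skip
[6] flags=1000 VS?F → skip
[7] flags=1000 LT?T → r3=0xbe

VAL = 0xbe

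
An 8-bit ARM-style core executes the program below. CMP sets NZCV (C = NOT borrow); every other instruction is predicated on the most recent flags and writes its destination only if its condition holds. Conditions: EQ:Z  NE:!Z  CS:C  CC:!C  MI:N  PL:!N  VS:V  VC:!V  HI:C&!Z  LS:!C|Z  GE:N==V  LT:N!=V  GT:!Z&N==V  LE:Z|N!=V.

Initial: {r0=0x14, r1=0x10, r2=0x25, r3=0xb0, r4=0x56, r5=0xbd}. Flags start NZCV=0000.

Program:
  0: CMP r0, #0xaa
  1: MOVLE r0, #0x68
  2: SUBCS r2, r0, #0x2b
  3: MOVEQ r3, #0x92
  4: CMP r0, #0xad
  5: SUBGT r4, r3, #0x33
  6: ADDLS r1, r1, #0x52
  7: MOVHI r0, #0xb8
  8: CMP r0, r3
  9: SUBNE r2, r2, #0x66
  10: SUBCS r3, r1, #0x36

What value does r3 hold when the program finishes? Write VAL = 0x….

VAL = 0xb0

0: ✓ CMP  NZCV=0000
1: · MOVLE
2: · SUBCS
3: · MOVEQ
4: ✓ CMP  NZCV=0000
5: ✓ SUBGT  r4←0x7d
6: ✓ ADDLS  r1←0x62
7: · MOVHI
8: ✓ CMP  NZCV=0000
9: ✓ SUBNE  r2←0xbf
10: · SUBCS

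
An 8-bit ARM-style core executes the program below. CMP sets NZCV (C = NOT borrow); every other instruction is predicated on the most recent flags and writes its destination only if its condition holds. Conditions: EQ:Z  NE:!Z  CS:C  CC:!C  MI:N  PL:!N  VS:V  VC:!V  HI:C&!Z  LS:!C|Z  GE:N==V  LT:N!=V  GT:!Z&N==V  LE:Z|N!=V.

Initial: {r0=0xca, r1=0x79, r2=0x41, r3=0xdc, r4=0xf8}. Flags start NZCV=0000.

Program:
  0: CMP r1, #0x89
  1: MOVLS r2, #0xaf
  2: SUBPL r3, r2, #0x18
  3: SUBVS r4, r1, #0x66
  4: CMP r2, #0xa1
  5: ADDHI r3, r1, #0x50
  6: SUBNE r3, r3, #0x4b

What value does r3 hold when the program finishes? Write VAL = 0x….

0: ✓ CMP  NZCV=1001
1: ✓ MOVLS  r2←0xaf
2: · SUBPL
3: ✓ SUBVS  r4←0x13
4: ✓ CMP  NZCV=0010
5: ✓ ADDHI  r3←0xc9
6: ✓ SUBNE  r3←0x7e

VAL = 0x7e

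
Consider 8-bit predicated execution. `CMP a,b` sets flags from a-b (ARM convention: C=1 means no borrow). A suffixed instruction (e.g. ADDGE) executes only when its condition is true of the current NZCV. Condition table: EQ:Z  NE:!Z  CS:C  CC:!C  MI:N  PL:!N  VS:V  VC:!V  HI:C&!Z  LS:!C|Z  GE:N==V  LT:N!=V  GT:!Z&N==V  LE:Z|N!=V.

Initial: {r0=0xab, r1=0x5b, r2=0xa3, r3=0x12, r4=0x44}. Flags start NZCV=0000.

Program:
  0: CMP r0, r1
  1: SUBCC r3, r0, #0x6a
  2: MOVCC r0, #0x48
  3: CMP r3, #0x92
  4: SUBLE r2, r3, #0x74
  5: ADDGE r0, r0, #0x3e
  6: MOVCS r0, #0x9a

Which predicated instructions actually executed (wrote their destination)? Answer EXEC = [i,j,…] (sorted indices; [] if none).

0: ✓ CMP  NZCV=0011
1: · SUBCC
2: · MOVCC
3: ✓ CMP  NZCV=1001
4: · SUBLE
5: ✓ ADDGE  r0←0xe9
6: · MOVCS

EXEC = [5]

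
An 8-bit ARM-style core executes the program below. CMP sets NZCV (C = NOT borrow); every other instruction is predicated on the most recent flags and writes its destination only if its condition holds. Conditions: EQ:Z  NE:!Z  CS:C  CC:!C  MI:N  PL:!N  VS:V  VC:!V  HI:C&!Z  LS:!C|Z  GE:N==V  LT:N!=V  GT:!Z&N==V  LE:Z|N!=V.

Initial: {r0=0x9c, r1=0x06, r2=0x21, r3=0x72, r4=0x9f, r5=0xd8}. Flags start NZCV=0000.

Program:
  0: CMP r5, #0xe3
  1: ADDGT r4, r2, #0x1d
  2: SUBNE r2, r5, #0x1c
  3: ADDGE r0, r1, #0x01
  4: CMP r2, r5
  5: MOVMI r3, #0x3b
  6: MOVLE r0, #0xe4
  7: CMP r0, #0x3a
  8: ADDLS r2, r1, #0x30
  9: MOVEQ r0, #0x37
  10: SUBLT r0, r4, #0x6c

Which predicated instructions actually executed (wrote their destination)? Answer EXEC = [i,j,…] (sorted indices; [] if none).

EXEC = [2,5,6,10]

0: ✓ CMP  NZCV=1000
1: · ADDGT
2: ✓ SUBNE  r2←0xbc
3: · ADDGE
4: ✓ CMP  NZCV=1000
5: ✓ MOVMI  r3←0x3b
6: ✓ MOVLE  r0←0xe4
7: ✓ CMP  NZCV=1010
8: · ADDLS
9: · MOVEQ
10: ✓ SUBLT  r0←0x33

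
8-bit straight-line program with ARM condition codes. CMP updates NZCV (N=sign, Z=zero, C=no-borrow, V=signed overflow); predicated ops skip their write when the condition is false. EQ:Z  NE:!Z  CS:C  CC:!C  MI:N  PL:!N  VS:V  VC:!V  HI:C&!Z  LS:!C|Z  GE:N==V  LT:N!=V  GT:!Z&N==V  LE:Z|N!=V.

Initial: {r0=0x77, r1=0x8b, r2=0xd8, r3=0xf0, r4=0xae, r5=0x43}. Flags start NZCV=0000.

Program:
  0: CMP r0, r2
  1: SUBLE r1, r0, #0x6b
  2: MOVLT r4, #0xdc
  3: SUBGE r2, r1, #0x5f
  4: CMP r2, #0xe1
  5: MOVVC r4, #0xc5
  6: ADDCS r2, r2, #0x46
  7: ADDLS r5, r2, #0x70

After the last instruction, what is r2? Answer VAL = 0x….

VAL = 0x2c

0: ✓ CMP  NZCV=1001
1: · SUBLE
2: · MOVLT
3: ✓ SUBGE  r2←0x2c
4: ✓ CMP  NZCV=0000
5: ✓ MOVVC  r4←0xc5
6: · ADDCS
7: ✓ ADDLS  r5←0x9c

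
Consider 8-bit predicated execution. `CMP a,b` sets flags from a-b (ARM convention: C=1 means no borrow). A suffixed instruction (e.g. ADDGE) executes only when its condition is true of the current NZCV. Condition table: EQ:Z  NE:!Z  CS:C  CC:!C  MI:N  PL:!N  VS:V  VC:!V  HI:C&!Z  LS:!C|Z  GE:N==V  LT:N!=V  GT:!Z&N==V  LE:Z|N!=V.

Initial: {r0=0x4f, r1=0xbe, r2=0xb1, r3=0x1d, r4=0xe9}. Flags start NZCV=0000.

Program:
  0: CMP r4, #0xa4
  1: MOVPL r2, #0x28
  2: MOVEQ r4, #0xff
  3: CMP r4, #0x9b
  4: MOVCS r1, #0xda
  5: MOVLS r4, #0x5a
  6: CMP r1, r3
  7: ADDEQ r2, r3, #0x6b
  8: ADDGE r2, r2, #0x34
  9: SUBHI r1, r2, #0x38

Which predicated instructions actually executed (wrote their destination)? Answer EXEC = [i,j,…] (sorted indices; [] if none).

[0] flags=0010 → (cmp)
[1] flags=0010 PL?T → r2=0x28
[2] flags=0010 EQ?F → skip
[3] flags=0010 → (cmp)
[4] flags=0010 CS?T → r1=0xda
[5] flags=0010 LS?F → skip
[6] flags=1010 → (cmp)
[7] flags=1010 EQ?F → skip
[8] flags=1010 GE?F → skip
[9] flags=1010 HI?T → r1=0xf0

EXEC = [1,4,9]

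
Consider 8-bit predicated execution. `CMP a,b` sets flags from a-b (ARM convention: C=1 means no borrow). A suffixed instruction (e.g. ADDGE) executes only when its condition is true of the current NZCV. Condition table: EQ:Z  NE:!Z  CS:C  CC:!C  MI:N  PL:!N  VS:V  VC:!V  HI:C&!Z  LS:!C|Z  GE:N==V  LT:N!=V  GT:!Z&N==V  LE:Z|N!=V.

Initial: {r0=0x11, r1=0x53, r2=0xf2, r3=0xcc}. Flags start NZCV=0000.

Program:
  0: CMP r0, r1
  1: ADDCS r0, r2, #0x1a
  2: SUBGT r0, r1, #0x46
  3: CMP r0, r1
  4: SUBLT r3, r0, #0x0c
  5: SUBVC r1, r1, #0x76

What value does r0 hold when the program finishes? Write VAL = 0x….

[0] flags=1000 → (cmp)
[1] flags=1000 CS?F → skip
[2] flags=1000 GT?F → skip
[3] flags=1000 → (cmp)
[4] flags=1000 LT?T → r3=0x05
[5] flags=1000 VC?T → r1=0xdd

VAL = 0x11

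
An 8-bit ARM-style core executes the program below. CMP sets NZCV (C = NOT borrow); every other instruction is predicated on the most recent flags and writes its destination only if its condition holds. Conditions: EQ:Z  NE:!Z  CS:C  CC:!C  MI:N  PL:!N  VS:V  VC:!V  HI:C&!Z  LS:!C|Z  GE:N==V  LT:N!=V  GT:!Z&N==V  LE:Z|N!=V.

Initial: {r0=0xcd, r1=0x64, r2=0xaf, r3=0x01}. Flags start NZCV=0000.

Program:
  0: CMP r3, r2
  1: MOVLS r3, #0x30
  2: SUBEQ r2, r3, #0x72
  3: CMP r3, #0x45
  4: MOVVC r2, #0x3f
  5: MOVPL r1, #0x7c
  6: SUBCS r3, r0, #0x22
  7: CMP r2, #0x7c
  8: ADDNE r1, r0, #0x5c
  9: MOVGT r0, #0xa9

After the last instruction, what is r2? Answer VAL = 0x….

0: ✓ CMP  NZCV=0000
1: ✓ MOVLS  r3←0x30
2: · SUBEQ
3: ✓ CMP  NZCV=1000
4: ✓ MOVVC  r2←0x3f
5: · MOVPL
6: · SUBCS
7: ✓ CMP  NZCV=1000
8: ✓ ADDNE  r1←0x29
9: · MOVGT

VAL = 0x3f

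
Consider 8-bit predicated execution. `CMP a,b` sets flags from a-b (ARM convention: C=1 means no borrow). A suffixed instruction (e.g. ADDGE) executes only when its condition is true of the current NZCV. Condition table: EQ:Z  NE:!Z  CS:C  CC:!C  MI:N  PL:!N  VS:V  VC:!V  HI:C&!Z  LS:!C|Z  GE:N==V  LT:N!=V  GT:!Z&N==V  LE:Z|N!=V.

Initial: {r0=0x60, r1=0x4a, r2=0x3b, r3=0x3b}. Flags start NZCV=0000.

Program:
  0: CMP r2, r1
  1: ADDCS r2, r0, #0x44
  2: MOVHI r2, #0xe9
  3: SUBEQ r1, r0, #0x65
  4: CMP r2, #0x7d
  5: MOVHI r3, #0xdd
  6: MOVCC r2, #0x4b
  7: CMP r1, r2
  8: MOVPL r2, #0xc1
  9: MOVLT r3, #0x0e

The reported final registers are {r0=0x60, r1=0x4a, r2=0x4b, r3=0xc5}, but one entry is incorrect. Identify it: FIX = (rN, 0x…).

[0] flags=1000 → (cmp)
[1] flags=1000 CS?F → skip
[2] flags=1000 HI?F → skip
[3] flags=1000 EQ?F → skip
[4] flags=1000 → (cmp)
[5] flags=1000 HI?F → skip
[6] flags=1000 CC?T → r2=0x4b
[7] flags=1000 → (cmp)
[8] flags=1000 PL?F → skip
[9] flags=1000 LT?T → r3=0x0e

FIX = (r3, 0x0e)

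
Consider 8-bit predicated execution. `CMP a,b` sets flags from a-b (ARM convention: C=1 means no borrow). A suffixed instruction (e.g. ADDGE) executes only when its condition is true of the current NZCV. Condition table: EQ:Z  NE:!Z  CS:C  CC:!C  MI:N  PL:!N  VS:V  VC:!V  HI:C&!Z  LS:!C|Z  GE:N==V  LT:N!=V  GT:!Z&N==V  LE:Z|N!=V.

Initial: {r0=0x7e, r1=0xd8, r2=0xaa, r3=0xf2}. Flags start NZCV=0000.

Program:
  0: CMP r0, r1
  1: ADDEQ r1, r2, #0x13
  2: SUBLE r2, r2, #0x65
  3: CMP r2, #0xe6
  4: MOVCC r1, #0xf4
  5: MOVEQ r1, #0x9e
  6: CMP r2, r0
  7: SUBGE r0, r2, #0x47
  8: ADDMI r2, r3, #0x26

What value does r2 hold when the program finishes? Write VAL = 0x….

0: ✓ CMP  NZCV=1001
1: · ADDEQ
2: · SUBLE
3: ✓ CMP  NZCV=1000
4: ✓ MOVCC  r1←0xf4
5: · MOVEQ
6: ✓ CMP  NZCV=0011
7: · SUBGE
8: · ADDMI

VAL = 0xaa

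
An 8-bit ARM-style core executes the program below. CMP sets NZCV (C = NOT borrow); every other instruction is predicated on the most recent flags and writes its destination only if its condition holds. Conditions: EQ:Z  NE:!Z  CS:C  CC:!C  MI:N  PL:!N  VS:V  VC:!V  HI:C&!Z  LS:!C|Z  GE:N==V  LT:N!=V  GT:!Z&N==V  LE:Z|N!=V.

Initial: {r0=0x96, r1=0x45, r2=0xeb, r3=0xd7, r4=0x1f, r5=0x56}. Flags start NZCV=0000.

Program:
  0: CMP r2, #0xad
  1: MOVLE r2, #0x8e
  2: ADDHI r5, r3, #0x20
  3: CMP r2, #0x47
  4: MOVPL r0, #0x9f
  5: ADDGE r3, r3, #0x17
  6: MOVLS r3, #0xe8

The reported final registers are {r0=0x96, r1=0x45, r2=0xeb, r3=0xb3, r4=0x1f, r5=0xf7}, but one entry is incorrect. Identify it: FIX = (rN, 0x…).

0: ✓ CMP  NZCV=0010
1: · MOVLE
2: ✓ ADDHI  r5←0xf7
3: ✓ CMP  NZCV=1010
4: · MOVPL
5: · ADDGE
6: · MOVLS

FIX = (r3, 0xd7)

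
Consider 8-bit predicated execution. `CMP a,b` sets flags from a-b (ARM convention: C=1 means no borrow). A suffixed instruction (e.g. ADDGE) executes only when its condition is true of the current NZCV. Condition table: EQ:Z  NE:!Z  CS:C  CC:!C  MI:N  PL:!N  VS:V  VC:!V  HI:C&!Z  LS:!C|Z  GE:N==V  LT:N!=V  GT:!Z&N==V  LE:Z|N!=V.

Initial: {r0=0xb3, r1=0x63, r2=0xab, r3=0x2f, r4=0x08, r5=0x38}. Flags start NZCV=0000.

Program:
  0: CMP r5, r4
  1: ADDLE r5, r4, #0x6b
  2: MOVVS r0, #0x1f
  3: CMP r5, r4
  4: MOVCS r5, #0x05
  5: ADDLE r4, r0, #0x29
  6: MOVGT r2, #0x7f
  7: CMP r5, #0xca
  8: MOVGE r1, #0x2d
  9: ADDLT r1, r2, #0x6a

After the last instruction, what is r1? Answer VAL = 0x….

VAL = 0x2d

0: ✓ CMP  NZCV=0010
1: · ADDLE
2: · MOVVS
3: ✓ CMP  NZCV=0010
4: ✓ MOVCS  r5←0x05
5: · ADDLE
6: ✓ MOVGT  r2←0x7f
7: ✓ CMP  NZCV=0000
8: ✓ MOVGE  r1←0x2d
9: · ADDLT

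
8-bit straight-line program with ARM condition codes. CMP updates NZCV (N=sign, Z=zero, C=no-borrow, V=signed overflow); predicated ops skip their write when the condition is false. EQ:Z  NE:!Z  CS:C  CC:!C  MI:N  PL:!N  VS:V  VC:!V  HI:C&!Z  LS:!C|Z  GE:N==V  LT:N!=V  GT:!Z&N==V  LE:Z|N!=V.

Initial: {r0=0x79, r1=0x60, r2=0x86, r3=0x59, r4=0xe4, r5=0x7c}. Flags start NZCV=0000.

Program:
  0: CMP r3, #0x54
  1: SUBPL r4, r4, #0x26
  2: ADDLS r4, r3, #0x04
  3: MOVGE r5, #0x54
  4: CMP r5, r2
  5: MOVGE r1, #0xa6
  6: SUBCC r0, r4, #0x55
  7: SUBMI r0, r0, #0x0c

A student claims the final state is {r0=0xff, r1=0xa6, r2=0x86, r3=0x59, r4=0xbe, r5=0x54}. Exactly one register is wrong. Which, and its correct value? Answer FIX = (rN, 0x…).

0: ✓ CMP  NZCV=0010
1: ✓ SUBPL  r4←0xbe
2: · ADDLS
3: ✓ MOVGE  r5←0x54
4: ✓ CMP  NZCV=1001
5: ✓ MOVGE  r1←0xa6
6: ✓ SUBCC  r0←0x69
7: ✓ SUBMI  r0←0x5d

FIX = (r0, 0x5d)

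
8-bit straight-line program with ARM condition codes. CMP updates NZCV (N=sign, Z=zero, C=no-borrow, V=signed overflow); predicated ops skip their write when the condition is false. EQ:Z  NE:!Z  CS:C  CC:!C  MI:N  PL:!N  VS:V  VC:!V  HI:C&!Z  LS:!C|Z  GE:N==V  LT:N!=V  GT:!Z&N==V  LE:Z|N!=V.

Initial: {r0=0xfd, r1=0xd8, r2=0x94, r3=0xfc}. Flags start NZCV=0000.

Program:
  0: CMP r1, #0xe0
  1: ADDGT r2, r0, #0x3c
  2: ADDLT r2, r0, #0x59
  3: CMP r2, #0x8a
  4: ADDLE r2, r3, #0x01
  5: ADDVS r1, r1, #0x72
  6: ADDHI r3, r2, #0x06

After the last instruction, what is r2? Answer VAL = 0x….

0: ✓ CMP  NZCV=1000
1: · ADDGT
2: ✓ ADDLT  r2←0x56
3: ✓ CMP  NZCV=1001
4: · ADDLE
5: ✓ ADDVS  r1←0x4a
6: · ADDHI

VAL = 0x56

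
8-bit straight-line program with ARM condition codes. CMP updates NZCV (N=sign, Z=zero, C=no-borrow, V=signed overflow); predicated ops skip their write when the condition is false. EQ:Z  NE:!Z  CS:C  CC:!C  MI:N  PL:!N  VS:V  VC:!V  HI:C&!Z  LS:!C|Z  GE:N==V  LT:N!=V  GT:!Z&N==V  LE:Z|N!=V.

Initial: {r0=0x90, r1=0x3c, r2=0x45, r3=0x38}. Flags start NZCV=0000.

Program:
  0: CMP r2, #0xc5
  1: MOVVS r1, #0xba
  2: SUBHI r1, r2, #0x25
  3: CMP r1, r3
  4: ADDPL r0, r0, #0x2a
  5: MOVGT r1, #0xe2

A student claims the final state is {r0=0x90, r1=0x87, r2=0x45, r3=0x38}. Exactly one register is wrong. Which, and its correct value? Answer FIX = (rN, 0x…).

0: ✓ CMP  NZCV=1001
1: ✓ MOVVS  r1←0xba
2: · SUBHI
3: ✓ CMP  NZCV=1010
4: · ADDPL
5: · MOVGT

FIX = (r1, 0xba)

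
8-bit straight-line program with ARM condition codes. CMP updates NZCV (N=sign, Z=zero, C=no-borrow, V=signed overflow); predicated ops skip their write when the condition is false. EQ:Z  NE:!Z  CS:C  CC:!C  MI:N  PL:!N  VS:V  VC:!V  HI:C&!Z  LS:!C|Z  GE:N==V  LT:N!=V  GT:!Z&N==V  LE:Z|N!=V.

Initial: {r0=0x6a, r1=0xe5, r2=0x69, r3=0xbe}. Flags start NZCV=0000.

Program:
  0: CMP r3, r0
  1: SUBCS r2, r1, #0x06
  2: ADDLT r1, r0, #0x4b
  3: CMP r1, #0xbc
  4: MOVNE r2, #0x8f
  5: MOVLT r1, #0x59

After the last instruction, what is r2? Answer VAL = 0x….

VAL = 0x8f

0: ✓ CMP  NZCV=0011
1: ✓ SUBCS  r2←0xdf
2: ✓ ADDLT  r1←0xb5
3: ✓ CMP  NZCV=1000
4: ✓ MOVNE  r2←0x8f
5: ✓ MOVLT  r1←0x59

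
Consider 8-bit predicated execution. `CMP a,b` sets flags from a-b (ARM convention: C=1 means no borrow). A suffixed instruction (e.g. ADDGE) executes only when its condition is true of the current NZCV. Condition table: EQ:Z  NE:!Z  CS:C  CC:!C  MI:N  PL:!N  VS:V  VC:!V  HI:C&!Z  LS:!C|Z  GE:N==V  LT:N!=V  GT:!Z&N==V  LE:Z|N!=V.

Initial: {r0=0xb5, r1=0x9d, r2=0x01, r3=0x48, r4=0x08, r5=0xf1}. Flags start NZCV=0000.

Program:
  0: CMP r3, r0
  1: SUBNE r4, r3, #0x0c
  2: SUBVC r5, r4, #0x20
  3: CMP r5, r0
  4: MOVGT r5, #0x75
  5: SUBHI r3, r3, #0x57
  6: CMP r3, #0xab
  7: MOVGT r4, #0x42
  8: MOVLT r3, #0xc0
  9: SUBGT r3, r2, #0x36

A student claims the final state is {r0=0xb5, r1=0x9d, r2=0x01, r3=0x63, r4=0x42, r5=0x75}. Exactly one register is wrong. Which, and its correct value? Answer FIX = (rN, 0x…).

[0] flags=1001 → (cmp)
[1] flags=1001 NE?T → r4=0x3c
[2] flags=1001 VC?F → skip
[3] flags=0010 → (cmp)
[4] flags=0010 GT?T → r5=0x75
[5] flags=0010 HI?T → r3=0xf1
[6] flags=0010 → (cmp)
[7] flags=0010 GT?T → r4=0x42
[8] flags=0010 LT?F → skip
[9] flags=0010 GT?T → r3=0xcb

FIX = (r3, 0xcb)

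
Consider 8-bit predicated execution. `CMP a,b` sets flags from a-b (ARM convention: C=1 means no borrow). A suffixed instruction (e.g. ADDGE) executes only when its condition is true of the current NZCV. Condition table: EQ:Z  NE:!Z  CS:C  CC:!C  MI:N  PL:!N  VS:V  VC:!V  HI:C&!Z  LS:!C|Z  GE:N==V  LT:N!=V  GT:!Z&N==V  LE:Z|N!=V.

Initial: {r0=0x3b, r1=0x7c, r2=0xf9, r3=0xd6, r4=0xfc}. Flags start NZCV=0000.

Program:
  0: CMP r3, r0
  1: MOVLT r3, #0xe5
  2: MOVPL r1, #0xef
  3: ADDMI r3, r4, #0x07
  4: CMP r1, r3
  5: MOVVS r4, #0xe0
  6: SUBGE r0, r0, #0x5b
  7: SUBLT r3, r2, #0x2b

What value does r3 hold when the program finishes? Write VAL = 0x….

VAL = 0x03

[0] flags=1010 → (cmp)
[1] flags=1010 LT?T → r3=0xe5
[2] flags=1010 PL?F → skip
[3] flags=1010 MI?T → r3=0x03
[4] flags=0010 → (cmp)
[5] flags=0010 VS?F → skip
[6] flags=0010 GE?T → r0=0xe0
[7] flags=0010 LT?F → skip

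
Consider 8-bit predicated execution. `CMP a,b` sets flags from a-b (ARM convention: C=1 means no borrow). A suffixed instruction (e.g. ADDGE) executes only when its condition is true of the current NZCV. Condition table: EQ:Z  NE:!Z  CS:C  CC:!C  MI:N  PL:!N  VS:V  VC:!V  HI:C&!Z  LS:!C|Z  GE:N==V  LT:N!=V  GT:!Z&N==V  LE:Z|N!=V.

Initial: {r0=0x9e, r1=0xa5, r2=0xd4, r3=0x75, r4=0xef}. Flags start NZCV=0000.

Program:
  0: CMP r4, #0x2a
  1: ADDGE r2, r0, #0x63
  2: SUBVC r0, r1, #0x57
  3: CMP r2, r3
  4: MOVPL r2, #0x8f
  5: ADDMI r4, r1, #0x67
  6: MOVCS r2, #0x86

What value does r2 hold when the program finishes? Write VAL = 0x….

[0] flags=1010 → (cmp)
[1] flags=1010 GE?F → skip
[2] flags=1010 VC?T → r0=0x4e
[3] flags=0011 → (cmp)
[4] flags=0011 PL?T → r2=0x8f
[5] flags=0011 MI?F → skip
[6] flags=0011 CS?T → r2=0x86

VAL = 0x86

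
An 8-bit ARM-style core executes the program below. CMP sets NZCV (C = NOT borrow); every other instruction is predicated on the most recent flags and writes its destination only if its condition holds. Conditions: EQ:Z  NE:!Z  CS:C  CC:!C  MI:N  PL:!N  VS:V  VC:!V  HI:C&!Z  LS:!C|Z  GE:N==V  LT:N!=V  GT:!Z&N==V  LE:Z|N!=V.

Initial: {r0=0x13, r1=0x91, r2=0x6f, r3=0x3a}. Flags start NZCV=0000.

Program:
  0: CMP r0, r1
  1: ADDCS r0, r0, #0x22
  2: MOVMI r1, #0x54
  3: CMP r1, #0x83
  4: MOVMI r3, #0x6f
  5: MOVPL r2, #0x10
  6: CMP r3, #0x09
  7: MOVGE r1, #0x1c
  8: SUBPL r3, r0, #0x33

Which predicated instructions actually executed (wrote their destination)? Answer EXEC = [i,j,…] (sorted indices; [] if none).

[0] flags=1001 → (cmp)
[1] flags=1001 CS?F → skip
[2] flags=1001 MI?T → r1=0x54
[3] flags=1001 → (cmp)
[4] flags=1001 MI?T → r3=0x6f
[5] flags=1001 PL?F → skip
[6] flags=0010 → (cmp)
[7] flags=0010 GE?T → r1=0x1c
[8] flags=0010 PL?T → r3=0xe0

EXEC = [2,4,7,8]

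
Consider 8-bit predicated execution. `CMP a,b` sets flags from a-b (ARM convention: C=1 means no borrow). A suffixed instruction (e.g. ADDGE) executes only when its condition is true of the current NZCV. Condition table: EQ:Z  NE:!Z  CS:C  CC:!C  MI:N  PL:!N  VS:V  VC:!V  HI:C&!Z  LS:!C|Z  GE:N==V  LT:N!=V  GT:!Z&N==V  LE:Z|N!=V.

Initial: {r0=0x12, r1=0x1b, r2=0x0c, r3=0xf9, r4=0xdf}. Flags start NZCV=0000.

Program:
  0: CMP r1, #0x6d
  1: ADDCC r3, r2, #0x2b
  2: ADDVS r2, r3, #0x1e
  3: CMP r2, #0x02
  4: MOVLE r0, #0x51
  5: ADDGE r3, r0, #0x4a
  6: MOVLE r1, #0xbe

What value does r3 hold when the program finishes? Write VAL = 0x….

VAL = 0x5c

[0] flags=1000 → (cmp)
[1] flags=1000 CC?T → r3=0x37
[2] flags=1000 VS?F → skip
[3] flags=0010 → (cmp)
[4] flags=0010 LE?F → skip
[5] flags=0010 GE?T → r3=0x5c
[6] flags=0010 LE?F → skip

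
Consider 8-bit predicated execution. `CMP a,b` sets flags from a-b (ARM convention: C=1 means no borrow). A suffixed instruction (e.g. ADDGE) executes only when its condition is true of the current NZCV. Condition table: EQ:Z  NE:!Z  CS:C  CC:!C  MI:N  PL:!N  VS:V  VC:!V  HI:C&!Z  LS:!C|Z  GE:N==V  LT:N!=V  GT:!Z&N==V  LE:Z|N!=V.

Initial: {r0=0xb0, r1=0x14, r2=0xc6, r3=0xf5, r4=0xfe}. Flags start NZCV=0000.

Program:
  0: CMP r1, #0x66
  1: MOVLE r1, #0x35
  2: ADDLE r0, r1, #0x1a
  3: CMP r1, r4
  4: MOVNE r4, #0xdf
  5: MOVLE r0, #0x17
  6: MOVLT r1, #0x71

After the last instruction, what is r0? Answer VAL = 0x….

VAL = 0x4f

0: ✓ CMP  NZCV=1000
1: ✓ MOVLE  r1←0x35
2: ✓ ADDLE  r0←0x4f
3: ✓ CMP  NZCV=0000
4: ✓ MOVNE  r4←0xdf
5: · MOVLE
6: · MOVLT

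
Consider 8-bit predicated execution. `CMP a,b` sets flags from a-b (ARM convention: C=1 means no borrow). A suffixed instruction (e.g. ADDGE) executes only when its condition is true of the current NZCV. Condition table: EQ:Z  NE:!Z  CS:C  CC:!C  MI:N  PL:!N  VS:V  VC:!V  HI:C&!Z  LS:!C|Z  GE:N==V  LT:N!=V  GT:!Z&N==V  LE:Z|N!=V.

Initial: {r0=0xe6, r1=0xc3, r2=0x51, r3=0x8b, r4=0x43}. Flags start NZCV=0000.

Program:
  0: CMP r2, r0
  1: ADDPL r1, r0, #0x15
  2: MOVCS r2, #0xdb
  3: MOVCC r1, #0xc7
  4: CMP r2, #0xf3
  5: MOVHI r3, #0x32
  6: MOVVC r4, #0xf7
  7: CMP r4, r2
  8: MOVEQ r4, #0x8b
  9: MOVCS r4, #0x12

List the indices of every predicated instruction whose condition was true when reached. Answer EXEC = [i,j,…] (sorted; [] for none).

EXEC = [1,3,6,9]

[0] flags=0000 → (cmp)
[1] flags=0000 PL?T → r1=0xfb
[2] flags=0000 CS?F → skip
[3] flags=0000 CC?T → r1=0xc7
[4] flags=0000 → (cmp)
[5] flags=0000 HI?F → skip
[6] flags=0000 VC?T → r4=0xf7
[7] flags=1010 → (cmp)
[8] flags=1010 EQ?F → skip
[9] flags=1010 CS?T → r4=0x12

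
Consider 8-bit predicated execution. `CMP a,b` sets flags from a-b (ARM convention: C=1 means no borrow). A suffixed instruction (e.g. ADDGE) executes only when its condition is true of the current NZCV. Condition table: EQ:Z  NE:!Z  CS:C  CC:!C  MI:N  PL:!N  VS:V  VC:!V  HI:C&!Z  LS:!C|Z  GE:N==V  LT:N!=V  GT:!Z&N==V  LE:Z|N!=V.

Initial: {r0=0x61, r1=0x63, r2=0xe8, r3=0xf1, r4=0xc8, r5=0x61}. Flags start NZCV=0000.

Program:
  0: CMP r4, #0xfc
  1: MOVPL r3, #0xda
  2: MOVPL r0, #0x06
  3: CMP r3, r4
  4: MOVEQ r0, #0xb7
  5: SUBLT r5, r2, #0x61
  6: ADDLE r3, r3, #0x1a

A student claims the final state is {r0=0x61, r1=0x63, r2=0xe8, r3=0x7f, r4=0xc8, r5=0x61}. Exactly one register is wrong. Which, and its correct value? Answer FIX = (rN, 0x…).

FIX = (r3, 0xf1)

0: ✓ CMP  NZCV=1000
1: · MOVPL
2: · MOVPL
3: ✓ CMP  NZCV=0010
4: · MOVEQ
5: · SUBLT
6: · ADDLE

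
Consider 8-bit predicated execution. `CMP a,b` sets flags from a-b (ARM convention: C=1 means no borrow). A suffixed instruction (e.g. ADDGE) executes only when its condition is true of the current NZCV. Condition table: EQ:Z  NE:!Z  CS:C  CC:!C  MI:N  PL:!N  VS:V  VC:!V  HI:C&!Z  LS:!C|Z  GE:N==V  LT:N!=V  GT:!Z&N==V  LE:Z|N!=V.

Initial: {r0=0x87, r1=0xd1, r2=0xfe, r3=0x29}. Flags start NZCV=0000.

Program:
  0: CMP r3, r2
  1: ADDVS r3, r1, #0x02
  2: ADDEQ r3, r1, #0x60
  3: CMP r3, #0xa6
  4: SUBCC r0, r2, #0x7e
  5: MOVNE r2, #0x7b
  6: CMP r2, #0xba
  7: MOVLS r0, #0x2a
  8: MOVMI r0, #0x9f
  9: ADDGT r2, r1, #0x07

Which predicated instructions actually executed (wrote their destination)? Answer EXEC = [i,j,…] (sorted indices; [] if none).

EXEC = [4,5,7,8,9]

[0] flags=0000 → (cmp)
[1] flags=0000 VS?F → skip
[2] flags=0000 EQ?F → skip
[3] flags=1001 → (cmp)
[4] flags=1001 CC?T → r0=0x80
[5] flags=1001 NE?T → r2=0x7b
[6] flags=1001 → (cmp)
[7] flags=1001 LS?T → r0=0x2a
[8] flags=1001 MI?T → r0=0x9f
[9] flags=1001 GT?T → r2=0xd8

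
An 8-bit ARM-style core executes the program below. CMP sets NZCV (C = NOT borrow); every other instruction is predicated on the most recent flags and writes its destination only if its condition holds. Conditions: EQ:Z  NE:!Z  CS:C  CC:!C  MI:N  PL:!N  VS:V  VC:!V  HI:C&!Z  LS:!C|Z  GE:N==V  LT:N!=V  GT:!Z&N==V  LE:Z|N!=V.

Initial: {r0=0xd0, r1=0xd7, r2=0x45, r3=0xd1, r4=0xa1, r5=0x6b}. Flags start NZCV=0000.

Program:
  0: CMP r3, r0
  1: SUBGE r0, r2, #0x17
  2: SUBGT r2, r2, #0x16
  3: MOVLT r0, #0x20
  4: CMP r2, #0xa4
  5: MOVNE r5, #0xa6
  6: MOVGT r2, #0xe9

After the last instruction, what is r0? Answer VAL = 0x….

0: ✓ CMP  NZCV=0010
1: ✓ SUBGE  r0←0x2e
2: ✓ SUBGT  r2←0x2f
3: · MOVLT
4: ✓ CMP  NZCV=1001
5: ✓ MOVNE  r5←0xa6
6: ✓ MOVGT  r2←0xe9

VAL = 0x2e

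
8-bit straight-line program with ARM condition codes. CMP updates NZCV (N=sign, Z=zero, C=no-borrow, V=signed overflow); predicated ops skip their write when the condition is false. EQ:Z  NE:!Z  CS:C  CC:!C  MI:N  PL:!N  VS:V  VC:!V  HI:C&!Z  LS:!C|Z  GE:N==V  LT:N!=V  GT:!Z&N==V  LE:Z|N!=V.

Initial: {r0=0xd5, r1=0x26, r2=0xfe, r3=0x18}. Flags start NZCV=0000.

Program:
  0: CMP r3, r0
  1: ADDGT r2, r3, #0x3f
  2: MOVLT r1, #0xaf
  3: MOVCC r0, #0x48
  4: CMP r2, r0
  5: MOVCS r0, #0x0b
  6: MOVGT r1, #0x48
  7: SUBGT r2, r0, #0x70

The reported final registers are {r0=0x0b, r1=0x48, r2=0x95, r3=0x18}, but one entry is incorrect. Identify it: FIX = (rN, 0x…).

FIX = (r2, 0x9b)

[0] flags=0000 → (cmp)
[1] flags=0000 GT?T → r2=0x57
[2] flags=0000 LT?F → skip
[3] flags=0000 CC?T → r0=0x48
[4] flags=0010 → (cmp)
[5] flags=0010 CS?T → r0=0x0b
[6] flags=0010 GT?T → r1=0x48
[7] flags=0010 GT?T → r2=0x9b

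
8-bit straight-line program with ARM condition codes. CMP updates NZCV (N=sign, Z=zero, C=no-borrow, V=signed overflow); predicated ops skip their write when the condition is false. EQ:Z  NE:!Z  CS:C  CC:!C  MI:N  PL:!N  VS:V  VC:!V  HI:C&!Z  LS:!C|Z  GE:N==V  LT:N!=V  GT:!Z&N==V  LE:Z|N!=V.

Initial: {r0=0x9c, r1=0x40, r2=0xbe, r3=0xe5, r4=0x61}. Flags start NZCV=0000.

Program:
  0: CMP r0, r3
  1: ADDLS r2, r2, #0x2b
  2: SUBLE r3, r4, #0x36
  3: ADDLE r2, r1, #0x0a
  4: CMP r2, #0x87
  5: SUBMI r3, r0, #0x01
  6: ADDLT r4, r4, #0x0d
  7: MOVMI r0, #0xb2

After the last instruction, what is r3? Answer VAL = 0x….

0: ✓ CMP  NZCV=1000
1: ✓ ADDLS  r2←0xe9
2: ✓ SUBLE  r3←0x2b
3: ✓ ADDLE  r2←0x4a
4: ✓ CMP  NZCV=1001
5: ✓ SUBMI  r3←0x9b
6: · ADDLT
7: ✓ MOVMI  r0←0xb2

VAL = 0x9b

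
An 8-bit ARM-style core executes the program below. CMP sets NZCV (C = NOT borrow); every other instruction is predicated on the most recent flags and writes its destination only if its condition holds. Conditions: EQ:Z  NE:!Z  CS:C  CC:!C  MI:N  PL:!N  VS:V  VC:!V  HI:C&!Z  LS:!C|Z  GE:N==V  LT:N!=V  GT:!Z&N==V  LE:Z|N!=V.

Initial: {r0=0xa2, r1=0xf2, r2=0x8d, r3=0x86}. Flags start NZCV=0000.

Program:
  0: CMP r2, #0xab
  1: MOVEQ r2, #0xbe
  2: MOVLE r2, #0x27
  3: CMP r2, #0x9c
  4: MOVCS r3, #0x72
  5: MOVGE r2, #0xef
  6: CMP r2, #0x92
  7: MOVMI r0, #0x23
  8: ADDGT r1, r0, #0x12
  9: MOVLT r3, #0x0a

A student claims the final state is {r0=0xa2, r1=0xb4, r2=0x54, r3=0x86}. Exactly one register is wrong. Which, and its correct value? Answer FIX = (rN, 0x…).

FIX = (r2, 0xef)

0: ✓ CMP  NZCV=1000
1: · MOVEQ
2: ✓ MOVLE  r2←0x27
3: ✓ CMP  NZCV=1001
4: · MOVCS
5: ✓ MOVGE  r2←0xef
6: ✓ CMP  NZCV=0010
7: · MOVMI
8: ✓ ADDGT  r1←0xb4
9: · MOVLT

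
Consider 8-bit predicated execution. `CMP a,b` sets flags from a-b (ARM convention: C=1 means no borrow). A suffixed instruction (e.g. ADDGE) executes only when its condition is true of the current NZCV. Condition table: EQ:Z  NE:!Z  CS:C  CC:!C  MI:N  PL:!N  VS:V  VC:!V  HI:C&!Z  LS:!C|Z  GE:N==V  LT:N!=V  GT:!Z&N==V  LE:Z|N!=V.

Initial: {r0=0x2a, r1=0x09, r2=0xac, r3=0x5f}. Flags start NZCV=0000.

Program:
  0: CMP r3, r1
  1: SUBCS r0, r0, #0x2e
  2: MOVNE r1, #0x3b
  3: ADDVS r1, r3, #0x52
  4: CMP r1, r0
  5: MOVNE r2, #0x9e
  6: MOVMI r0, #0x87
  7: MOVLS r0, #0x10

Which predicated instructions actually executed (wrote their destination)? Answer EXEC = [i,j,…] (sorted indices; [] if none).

EXEC = [1,2,5,7]

[0] flags=0010 → (cmp)
[1] flags=0010 CS?T → r0=0xfc
[2] flags=0010 NE?T → r1=0x3b
[3] flags=0010 VS?F → skip
[4] flags=0000 → (cmp)
[5] flags=0000 NE?T → r2=0x9e
[6] flags=0000 MI?F → skip
[7] flags=0000 LS?T → r0=0x10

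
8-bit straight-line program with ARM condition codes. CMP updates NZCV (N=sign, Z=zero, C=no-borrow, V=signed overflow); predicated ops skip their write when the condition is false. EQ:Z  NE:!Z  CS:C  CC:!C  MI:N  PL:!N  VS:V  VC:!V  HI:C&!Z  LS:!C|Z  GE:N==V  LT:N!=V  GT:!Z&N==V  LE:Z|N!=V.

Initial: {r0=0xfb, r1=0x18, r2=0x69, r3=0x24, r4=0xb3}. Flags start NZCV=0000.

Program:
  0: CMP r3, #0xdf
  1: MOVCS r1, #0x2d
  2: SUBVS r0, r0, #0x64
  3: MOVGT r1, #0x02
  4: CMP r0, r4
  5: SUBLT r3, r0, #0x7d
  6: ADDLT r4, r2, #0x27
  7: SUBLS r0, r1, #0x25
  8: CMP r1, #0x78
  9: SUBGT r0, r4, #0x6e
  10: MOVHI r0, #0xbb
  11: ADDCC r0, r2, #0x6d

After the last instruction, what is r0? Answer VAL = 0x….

VAL = 0xd6

[0] flags=0000 → (cmp)
[1] flags=0000 CS?F → skip
[2] flags=0000 VS?F → skip
[3] flags=0000 GT?T → r1=0x02
[4] flags=0010 → (cmp)
[5] flags=0010 LT?F → skip
[6] flags=0010 LT?F → skip
[7] flags=0010 LS?F → skip
[8] flags=1000 → (cmp)
[9] flags=1000 GT?F → skip
[10] flags=1000 HI?F → skip
[11] flags=1000 CC?T → r0=0xd6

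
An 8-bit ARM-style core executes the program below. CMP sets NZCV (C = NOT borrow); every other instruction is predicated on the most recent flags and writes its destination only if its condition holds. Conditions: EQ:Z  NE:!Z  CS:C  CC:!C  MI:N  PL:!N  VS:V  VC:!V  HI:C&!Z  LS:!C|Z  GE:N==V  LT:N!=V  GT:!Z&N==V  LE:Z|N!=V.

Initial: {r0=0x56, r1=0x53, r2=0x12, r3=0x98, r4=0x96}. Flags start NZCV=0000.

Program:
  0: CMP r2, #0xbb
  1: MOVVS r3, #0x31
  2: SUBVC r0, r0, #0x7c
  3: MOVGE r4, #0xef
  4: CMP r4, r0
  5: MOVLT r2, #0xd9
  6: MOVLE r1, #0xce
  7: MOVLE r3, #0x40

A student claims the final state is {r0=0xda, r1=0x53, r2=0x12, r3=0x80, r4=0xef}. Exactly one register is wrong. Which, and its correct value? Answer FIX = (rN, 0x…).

FIX = (r3, 0x98)

0: ✓ CMP  NZCV=0000
1: · MOVVS
2: ✓ SUBVC  r0←0xda
3: ✓ MOVGE  r4←0xef
4: ✓ CMP  NZCV=0010
5: · MOVLT
6: · MOVLE
7: · MOVLE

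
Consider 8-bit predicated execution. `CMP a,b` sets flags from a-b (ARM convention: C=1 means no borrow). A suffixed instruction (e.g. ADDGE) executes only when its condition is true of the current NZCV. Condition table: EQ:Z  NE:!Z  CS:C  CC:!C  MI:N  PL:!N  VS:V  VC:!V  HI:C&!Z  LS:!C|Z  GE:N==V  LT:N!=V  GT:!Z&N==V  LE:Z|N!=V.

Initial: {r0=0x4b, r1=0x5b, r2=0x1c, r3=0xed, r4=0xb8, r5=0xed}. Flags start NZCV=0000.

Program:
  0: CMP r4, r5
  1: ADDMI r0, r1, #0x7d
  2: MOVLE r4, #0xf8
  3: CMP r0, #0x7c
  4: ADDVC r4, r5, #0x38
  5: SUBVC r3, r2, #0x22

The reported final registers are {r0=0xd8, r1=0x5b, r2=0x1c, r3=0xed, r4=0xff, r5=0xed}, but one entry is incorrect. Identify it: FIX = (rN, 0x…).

FIX = (r4, 0xf8)

[0] flags=1000 → (cmp)
[1] flags=1000 MI?T → r0=0xd8
[2] flags=1000 LE?T → r4=0xf8
[3] flags=0011 → (cmp)
[4] flags=0011 VC?F → skip
[5] flags=0011 VC?F → skip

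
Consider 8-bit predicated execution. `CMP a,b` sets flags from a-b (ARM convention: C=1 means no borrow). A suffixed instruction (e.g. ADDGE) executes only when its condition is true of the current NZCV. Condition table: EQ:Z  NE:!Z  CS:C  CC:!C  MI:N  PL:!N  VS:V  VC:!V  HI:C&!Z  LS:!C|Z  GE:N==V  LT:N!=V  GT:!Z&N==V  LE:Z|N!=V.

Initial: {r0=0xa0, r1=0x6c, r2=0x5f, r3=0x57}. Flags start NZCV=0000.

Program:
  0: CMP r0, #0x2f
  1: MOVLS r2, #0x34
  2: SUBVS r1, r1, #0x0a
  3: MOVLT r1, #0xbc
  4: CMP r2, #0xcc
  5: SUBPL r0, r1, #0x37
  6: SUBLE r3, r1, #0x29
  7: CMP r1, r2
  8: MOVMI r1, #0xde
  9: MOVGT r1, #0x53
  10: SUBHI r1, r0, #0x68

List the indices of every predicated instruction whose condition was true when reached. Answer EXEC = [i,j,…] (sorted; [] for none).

EXEC = [2,3,10]

[0] flags=0011 → (cmp)
[1] flags=0011 LS?F → skip
[2] flags=0011 VS?T → r1=0x62
[3] flags=0011 LT?T → r1=0xbc
[4] flags=1001 → (cmp)
[5] flags=1001 PL?F → skip
[6] flags=1001 LE?F → skip
[7] flags=0011 → (cmp)
[8] flags=0011 MI?F → skip
[9] flags=0011 GT?F → skip
[10] flags=0011 HI?T → r1=0x38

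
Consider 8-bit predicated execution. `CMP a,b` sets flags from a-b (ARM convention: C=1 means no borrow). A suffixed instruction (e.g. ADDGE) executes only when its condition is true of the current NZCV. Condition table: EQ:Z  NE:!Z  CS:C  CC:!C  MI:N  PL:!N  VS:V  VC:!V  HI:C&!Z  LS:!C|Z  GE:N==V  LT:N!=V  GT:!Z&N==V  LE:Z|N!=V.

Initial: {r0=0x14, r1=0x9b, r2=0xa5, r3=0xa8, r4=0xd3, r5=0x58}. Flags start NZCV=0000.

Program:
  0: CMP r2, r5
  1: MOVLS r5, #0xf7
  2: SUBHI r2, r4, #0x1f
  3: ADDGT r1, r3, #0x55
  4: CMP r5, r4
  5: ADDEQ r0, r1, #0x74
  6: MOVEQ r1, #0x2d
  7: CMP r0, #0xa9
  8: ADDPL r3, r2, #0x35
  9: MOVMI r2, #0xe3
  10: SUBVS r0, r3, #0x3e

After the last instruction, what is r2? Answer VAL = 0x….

[0] flags=0011 → (cmp)
[1] flags=0011 LS?F → skip
[2] flags=0011 HI?T → r2=0xb4
[3] flags=0011 GT?F → skip
[4] flags=1001 → (cmp)
[5] flags=1001 EQ?F → skip
[6] flags=1001 EQ?F → skip
[7] flags=0000 → (cmp)
[8] flags=0000 PL?T → r3=0xe9
[9] flags=0000 MI?F → skip
[10] flags=0000 VS?F → skip

VAL = 0xb4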